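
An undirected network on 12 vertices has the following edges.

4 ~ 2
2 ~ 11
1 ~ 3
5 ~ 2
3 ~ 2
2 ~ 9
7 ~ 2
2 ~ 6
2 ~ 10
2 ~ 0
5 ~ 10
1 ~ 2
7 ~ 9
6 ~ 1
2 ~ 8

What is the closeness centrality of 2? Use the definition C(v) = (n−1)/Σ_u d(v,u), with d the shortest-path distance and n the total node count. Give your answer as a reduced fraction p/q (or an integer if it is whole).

Distances from 2: 0:1, 1:1, 3:1, 4:1, 5:1, 6:1, 7:1, 8:1, 9:1, 10:1, 11:1. Sum = 11.
n = 12, so closeness = 11/11 = 1.

1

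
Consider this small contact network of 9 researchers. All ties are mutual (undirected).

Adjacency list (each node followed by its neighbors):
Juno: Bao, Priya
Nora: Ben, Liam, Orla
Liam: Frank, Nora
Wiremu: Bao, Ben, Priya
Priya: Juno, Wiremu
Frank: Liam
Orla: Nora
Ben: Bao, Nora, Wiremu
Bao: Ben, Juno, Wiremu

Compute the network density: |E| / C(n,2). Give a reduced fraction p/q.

There are 10 edges and 9 nodes, so the maximum possible is C(9,2) = 36.
Density = 10/36 = 5/18.

5/18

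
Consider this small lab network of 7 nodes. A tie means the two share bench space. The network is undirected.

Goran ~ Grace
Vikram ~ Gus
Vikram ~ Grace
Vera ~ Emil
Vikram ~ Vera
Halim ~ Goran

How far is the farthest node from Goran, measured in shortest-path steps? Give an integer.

4

Distances from Goran: Emil:4, Grace:1, Gus:3, Halim:1, Vera:3, Vikram:2.
The largest is 4 (to Emil), so the eccentricity of Goran is 4.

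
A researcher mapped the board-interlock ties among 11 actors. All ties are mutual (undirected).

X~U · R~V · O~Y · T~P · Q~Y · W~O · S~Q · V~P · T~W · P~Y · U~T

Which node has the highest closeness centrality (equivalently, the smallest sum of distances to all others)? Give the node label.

Farness (sum of distances to all others) for each node — O:25, P:19, Q:28, R:35, S:37, T:21, U:28, V:26, W:25, X:37, Y:21.
The smallest farness is 19, for P, so P has the highest closeness.

P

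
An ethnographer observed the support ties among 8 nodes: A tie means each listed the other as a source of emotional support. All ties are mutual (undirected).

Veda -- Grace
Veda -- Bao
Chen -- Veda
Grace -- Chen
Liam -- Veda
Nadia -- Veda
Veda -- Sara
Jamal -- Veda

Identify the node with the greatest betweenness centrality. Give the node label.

Unnormalized betweenness of each node: Bao:0, Chen:0, Grace:0, Jamal:0, Liam:0, Nadia:0, Sara:0, Veda:20.
Veda has the largest value, 20, making it the main broker — the node through which the most shortest paths run.

Veda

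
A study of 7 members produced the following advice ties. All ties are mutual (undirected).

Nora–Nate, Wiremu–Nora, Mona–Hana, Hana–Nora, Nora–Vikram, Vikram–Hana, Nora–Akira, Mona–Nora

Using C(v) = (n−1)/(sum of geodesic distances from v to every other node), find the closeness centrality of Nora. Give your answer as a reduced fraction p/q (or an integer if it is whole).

Distances from Nora: Akira:1, Hana:1, Mona:1, Nate:1, Vikram:1, Wiremu:1. Sum = 6.
n = 7, so closeness = 6/6 = 1.

1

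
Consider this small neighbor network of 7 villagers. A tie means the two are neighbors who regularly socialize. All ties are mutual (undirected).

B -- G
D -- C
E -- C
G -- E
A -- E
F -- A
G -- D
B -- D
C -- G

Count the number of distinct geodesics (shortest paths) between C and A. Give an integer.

The shortest distance is 2, and the only length-2 path is C–E–A. So there is exactly 1 shortest path.

1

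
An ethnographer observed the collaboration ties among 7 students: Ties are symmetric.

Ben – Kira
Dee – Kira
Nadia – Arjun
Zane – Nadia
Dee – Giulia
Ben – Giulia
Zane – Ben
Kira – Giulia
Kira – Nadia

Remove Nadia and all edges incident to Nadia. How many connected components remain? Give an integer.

Without Nadia, the remaining ties split the others into: {Arjun}; {Ben, Dee, Giulia, Kira, Zane}.
That's 2 separate components.

2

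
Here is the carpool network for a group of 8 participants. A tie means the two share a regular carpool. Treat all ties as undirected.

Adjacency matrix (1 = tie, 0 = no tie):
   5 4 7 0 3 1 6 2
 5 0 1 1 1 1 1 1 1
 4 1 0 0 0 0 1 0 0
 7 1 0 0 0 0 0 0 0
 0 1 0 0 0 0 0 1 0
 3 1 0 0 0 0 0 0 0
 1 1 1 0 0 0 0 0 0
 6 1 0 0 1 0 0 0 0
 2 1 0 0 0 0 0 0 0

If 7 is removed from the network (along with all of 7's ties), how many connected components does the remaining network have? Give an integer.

1

7's neighbors (5) remain reachable from one another through other ties, so the rest of the network stays in one piece.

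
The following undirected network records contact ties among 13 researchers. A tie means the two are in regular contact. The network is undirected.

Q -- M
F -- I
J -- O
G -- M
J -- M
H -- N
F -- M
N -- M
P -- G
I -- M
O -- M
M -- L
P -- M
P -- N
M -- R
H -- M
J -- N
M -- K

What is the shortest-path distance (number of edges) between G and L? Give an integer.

2

One shortest route is G – M – L, which uses 2 edges, and G and L are not directly tied, so nothing shorter exists. So d(G,L) = 2.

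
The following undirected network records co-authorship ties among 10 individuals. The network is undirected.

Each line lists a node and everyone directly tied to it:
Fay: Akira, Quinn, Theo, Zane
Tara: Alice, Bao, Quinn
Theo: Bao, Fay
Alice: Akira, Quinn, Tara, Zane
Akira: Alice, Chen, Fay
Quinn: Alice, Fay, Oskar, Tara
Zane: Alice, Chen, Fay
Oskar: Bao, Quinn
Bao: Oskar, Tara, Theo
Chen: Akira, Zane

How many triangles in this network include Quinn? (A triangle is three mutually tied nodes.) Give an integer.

Quinn's neighbors: Alice, Fay, Oskar, and Tara.
Neighbor pairs that are themselves tied: Quinn–Alice–Tara. Each forms one triangle with Quinn, for 1 in total.

1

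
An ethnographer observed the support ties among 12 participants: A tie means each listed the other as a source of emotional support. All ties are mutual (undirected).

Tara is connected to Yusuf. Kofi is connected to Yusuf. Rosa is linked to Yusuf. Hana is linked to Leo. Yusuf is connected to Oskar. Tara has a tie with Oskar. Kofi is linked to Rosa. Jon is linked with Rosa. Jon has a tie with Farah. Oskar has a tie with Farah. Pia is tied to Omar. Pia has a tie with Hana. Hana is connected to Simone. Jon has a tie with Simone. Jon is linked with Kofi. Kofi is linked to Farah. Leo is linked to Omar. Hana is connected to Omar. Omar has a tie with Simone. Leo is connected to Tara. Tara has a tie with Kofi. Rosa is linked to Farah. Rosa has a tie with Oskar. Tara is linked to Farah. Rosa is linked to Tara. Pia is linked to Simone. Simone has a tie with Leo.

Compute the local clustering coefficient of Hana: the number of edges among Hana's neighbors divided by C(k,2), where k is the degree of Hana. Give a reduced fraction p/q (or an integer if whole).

Hana's neighbors: Leo, Omar, Pia, and Simone (k = 4).
Possible neighbor pairs: C(4,2) = 6. Edges among them: Leo–Omar, Leo–Simone, Omar–Pia, Omar–Simone, Pia–Simone → e = 5.
Clustering(Hana) = 5/6.

5/6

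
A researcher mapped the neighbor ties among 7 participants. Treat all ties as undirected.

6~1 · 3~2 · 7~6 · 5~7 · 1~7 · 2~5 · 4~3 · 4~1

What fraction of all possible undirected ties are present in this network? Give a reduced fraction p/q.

There are 8 edges and 7 nodes, so the maximum possible is C(7,2) = 21.
Density = 8/21.

8/21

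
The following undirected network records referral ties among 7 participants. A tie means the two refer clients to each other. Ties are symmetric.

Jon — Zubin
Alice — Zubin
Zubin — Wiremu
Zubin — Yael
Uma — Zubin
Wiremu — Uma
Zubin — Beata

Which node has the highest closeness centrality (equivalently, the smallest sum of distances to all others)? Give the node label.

Zubin

Farness (sum of distances to all others) for each node — Alice:11, Beata:11, Jon:11, Uma:10, Wiremu:10, Yael:11, Zubin:6.
The smallest farness is 6, for Zubin, so Zubin has the highest closeness.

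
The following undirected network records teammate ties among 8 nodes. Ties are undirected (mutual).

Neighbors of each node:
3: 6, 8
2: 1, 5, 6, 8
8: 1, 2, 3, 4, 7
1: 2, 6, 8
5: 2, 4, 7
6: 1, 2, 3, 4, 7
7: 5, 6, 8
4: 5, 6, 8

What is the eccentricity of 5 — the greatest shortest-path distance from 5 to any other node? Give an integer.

3

Distances from 5: 1:2, 2:1, 3:3, 4:1, 6:2, 7:1, 8:2.
The largest is 3 (to 3), so the eccentricity of 5 is 3.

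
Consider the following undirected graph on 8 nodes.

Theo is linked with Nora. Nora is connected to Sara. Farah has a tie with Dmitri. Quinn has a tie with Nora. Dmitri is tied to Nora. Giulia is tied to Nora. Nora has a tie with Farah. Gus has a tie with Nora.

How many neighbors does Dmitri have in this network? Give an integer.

Dmitri is directly tied to Farah and Nora. That is 2 neighbors, so the degree of Dmitri is 2.

2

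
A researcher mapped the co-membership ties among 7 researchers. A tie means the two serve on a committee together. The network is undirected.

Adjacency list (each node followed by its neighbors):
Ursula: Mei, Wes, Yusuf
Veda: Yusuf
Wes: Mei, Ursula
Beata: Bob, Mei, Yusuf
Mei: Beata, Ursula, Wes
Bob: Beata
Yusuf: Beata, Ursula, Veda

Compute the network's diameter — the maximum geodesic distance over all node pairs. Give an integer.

3

Eccentricity of each node (its greatest distance to any other): Beata:2, Bob:3, Mei:3, Ursula:3, Veda:3, Wes:3, Yusuf:2.
The maximum eccentricity is 3, realized for instance by the pair Wes–Veda via Wes – Ursula – Yusuf – Veda. So the diameter is 3.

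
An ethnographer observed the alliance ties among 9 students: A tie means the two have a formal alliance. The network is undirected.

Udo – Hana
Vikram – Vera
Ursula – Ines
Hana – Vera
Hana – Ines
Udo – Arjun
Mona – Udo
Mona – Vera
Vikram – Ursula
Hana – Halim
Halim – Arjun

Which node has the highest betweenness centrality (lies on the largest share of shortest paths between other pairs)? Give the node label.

Unnormalized betweenness of each node: Arjun:5/6, Halim:13/6, Hana:27/2, Ines:4, Mona:5/3, Udo:11/2, Ursula:1, Vera:22/3, Vikram:2.
Hana has the largest value, 27/2, making it the main broker — the node through which the most shortest paths run.

Hana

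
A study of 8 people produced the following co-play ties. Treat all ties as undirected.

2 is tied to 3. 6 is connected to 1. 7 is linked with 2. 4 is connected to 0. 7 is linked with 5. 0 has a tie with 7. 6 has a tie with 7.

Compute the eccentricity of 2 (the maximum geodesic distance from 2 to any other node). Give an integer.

3

Distances from 2: 0:2, 1:3, 3:1, 4:3, 5:2, 6:2, 7:1.
The largest is 3 (to 1 and 4), so the eccentricity of 2 is 3.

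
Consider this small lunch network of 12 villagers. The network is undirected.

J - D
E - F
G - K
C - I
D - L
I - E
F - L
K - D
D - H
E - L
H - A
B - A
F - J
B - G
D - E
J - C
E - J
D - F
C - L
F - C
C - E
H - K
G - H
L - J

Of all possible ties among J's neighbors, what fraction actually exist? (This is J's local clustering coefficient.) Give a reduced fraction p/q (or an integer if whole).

J's neighbors: C, D, E, F, and L (k = 5).
Possible neighbor pairs: C(5,2) = 10. Edges among them: C–E, C–F, C–L, D–E, D–F, D–L, E–F, E–L, F–L → e = 9.
Clustering(J) = 9/10.

9/10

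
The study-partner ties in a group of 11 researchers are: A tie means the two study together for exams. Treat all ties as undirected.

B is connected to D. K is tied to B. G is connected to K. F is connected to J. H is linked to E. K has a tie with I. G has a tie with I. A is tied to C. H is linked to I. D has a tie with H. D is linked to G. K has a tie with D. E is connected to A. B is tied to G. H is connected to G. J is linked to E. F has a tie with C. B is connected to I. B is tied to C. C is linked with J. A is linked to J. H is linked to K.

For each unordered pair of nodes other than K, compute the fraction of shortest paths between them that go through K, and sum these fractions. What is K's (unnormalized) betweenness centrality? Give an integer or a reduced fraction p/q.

5/6

Pairs whose geodesics pass through K — H–B: 1/4; H–C: 1/6; I–D: 1/4; B–E: 1/6.
All other pairs contribute 0.
Summing the contributions gives betweenness(K) = 5/6.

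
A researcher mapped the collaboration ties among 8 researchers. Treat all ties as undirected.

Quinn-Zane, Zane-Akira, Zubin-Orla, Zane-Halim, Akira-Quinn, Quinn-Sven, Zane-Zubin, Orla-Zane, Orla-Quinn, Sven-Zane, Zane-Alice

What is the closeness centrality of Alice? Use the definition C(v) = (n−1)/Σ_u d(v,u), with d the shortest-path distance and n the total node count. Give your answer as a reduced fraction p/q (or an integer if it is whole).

Distances from Alice: Akira:2, Halim:2, Orla:2, Quinn:2, Sven:2, Zane:1, Zubin:2. Sum = 13.
n = 8, so closeness = 7/13.

7/13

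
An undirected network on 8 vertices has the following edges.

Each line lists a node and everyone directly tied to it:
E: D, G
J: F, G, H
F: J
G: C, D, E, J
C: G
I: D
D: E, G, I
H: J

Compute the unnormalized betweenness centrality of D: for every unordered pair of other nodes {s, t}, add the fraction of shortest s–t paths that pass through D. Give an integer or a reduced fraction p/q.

6

Pairs whose geodesics pass through D — H–I: 1; F–I: 1; E–I: 1; C–I: 1; I–G: 1; I–J: 1.
All other pairs contribute 0.
Summing the contributions gives betweenness(D) = 6.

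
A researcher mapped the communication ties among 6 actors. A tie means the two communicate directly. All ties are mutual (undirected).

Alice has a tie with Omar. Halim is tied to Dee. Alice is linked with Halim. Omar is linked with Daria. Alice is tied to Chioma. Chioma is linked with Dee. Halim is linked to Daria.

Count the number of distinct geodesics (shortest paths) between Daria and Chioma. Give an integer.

3

The shortest distance is 3. The length-3 paths are: Daria–Halim–Dee–Chioma; Daria–Halim–Alice–Chioma; Daria–Omar–Alice–Chioma.
That gives 3 distinct shortest paths.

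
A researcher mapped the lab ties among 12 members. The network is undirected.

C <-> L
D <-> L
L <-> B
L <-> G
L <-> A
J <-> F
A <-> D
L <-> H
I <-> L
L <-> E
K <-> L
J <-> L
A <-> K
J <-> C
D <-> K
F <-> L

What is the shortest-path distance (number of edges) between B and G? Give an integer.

One shortest route is B – L – G, which uses 2 edges, and B and G are not directly tied, so nothing shorter exists. So d(B,G) = 2.

2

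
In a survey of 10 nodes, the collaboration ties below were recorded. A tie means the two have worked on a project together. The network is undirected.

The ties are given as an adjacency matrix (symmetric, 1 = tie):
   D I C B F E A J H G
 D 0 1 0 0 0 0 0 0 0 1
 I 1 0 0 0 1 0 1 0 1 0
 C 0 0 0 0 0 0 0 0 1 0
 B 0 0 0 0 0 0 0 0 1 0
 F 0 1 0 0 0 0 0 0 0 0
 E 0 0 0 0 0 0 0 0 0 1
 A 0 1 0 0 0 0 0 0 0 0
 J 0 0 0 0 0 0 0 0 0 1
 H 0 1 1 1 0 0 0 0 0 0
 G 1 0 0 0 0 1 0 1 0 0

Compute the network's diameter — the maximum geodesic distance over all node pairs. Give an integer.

Eccentricity of each node (its greatest distance to any other): A:4, B:5, C:5, D:3, E:5, F:4, G:4, H:4, I:3, J:5.
The maximum eccentricity is 5, realized for instance by the pair C–E via C – H – I – D – G – E. So the diameter is 5.

5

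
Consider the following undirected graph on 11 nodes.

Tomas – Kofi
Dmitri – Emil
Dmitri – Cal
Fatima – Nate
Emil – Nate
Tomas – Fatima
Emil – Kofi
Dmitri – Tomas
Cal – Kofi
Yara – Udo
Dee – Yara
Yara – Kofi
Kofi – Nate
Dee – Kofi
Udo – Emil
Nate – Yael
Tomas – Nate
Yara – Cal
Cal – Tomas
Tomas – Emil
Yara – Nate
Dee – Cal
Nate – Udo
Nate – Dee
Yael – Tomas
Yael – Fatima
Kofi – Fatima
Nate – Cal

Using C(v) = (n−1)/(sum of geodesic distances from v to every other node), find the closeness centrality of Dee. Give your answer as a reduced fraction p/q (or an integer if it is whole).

Distances from Dee: Cal:1, Dmitri:2, Emil:2, Fatima:2, Kofi:1, Nate:1, Tomas:2, Udo:2, Yael:2, Yara:1. Sum = 16.
n = 11, so closeness = 10/16 = 5/8.

5/8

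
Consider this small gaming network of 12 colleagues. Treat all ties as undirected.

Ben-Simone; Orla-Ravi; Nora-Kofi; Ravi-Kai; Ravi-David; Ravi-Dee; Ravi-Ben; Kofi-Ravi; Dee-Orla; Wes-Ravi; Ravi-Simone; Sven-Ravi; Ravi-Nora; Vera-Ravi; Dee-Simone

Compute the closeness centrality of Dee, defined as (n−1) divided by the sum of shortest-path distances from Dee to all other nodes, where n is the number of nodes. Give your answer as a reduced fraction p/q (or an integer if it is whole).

Distances from Dee: Ben:2, David:2, Kai:2, Kofi:2, Nora:2, Orla:1, Ravi:1, Simone:1, Sven:2, Vera:2, Wes:2. Sum = 19.
n = 12, so closeness = 11/19.

11/19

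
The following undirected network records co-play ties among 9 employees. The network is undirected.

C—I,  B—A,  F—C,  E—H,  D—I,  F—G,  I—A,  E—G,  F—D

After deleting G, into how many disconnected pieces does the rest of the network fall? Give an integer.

2

Without G, the remaining ties split the others into: {A, B, C, D, F, I}; {E, H}.
That's 2 separate components.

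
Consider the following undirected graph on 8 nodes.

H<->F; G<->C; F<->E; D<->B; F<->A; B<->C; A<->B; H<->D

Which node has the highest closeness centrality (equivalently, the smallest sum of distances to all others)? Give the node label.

Farness (sum of distances to all others) for each node — A:13, B:12, C:16, D:14, E:20, F:14, G:22, H:15.
The smallest farness is 12, for B, so B has the highest closeness.

B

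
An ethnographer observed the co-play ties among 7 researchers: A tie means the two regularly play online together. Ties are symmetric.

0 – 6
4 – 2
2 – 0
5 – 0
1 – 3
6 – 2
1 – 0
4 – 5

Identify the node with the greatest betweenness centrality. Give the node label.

0

Unnormalized betweenness of each node: 0:19/2, 1:5, 2:5/2, 3:0, 4:1/2, 5:3/2, 6:0.
0 has the largest value, 19/2, making it the main broker — the node through which the most shortest paths run.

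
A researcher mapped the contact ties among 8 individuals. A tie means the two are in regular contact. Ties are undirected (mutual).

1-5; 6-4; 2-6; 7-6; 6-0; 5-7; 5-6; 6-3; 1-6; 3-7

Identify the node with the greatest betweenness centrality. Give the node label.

6

Unnormalized betweenness of each node: 0:0, 1:0, 2:0, 3:0, 4:0, 5:1/2, 6:17, 7:1/2.
6 has the largest value, 17, making it the main broker — the node through which the most shortest paths run.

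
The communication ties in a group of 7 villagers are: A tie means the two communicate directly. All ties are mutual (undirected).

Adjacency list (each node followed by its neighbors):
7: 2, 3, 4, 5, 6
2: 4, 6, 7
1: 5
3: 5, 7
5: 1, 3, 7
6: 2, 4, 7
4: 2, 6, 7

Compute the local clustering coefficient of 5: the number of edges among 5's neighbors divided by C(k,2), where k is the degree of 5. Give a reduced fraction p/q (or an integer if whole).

1/3

5's neighbors: 1, 3, and 7 (k = 3).
Possible neighbor pairs: C(3,2) = 3. Edges among them: 3–7 → e = 1.
Clustering(5) = 1/3.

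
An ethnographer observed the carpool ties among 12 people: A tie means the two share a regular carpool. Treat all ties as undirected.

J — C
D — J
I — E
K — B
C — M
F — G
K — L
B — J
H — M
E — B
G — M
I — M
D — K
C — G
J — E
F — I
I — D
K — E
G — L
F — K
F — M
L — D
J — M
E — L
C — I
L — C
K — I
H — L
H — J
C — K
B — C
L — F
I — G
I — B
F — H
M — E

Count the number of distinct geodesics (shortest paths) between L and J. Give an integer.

4

The shortest distance is 2. The length-2 paths are: L–H–J; L–C–J; L–D–J; L–E–J.
That gives 4 distinct shortest paths.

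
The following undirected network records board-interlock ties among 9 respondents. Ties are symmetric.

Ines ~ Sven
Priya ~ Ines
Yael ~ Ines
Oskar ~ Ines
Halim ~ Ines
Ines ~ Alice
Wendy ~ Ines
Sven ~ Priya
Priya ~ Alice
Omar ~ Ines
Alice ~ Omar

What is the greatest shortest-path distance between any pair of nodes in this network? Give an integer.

2

Eccentricity of each node (its greatest distance to any other): Alice:2, Halim:2, Ines:1, Omar:2, Oskar:2, Priya:2, Sven:2, Wendy:2, Yael:2.
The maximum eccentricity is 2, realized for instance by the pair Omar–Sven via Omar – Ines – Sven. So the diameter is 2.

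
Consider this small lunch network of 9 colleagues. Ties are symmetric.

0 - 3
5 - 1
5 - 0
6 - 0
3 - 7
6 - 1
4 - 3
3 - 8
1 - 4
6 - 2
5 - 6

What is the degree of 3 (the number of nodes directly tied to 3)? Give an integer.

3 is directly tied to 0, 4, 7, and 8. That is 4 neighbors, so the degree of 3 is 4.

4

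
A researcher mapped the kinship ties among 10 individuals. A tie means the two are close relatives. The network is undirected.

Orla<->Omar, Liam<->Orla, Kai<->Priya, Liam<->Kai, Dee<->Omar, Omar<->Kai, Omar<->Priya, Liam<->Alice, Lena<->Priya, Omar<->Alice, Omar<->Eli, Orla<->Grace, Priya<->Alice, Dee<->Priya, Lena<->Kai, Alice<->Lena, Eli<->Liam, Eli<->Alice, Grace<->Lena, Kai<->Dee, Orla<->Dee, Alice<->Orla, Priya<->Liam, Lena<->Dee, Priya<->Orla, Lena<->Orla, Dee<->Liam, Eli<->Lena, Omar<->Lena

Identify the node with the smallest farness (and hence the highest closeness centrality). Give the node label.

Lena

Farness (sum of distances to all others) for each node — Alice:12, Dee:12, Eli:14, Grace:16, Kai:13, Lena:10, Liam:12, Omar:11, Orla:11, Priya:11.
The smallest farness is 10, for Lena, so Lena has the highest closeness.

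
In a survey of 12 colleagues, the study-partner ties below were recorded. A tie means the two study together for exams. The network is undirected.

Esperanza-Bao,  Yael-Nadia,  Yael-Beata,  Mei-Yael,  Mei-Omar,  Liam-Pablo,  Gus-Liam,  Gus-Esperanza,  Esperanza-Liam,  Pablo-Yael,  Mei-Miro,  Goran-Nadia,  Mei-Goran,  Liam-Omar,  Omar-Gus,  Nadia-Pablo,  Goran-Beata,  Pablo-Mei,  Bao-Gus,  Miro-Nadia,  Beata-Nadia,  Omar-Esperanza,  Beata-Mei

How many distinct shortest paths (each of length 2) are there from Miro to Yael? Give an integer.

2

The shortest distance is 2. The length-2 paths are: Miro–Nadia–Yael; Miro–Mei–Yael.
That gives 2 distinct shortest paths.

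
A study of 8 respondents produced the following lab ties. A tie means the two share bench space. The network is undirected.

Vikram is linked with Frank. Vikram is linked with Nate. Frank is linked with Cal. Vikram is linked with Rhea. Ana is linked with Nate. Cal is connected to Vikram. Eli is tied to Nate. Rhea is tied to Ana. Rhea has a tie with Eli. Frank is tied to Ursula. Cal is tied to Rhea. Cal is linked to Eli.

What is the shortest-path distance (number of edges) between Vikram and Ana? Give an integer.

2

One shortest route is Vikram – Rhea – Ana, which uses 2 edges, and Vikram and Ana are not directly tied, so nothing shorter exists. So d(Vikram,Ana) = 2.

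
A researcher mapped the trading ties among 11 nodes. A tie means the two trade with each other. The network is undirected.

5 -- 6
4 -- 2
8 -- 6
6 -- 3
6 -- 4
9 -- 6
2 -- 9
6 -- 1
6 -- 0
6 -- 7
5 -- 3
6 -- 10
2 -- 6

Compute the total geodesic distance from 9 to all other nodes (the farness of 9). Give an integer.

18

Distances from 9: 0:2, 1:2, 2:1, 3:2, 4:2, 5:2, 6:1, 7:2, 8:2, 10:2.
Sum = 2 + 2 + 1 + 2 + 2 + 2 + 1 + 2 + 2 + 2 = 18.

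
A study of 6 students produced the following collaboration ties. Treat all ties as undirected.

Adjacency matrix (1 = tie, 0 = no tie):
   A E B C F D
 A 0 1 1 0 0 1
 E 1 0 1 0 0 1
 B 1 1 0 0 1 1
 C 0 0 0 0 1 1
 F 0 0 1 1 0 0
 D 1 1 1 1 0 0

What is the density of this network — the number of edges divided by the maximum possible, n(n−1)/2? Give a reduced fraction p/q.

There are 9 edges and 6 nodes, so the maximum possible is C(6,2) = 15.
Density = 9/15 = 3/5.

3/5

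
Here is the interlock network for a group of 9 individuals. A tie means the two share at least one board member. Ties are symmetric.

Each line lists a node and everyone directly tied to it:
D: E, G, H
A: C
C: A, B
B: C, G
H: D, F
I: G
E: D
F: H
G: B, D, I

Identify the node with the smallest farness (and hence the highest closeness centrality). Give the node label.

Farness (sum of distances to all others) for each node — A:30, B:18, C:23, D:16, E:23, F:28, G:15, H:21, I:22.
The smallest farness is 15, for G, so G has the highest closeness.

G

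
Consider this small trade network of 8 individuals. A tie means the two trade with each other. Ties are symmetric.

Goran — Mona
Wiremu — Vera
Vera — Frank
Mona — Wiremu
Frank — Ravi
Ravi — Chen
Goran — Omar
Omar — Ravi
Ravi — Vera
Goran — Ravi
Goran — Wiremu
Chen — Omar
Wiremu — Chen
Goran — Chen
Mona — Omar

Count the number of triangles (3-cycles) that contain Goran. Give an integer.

Goran's neighbors: Chen, Mona, Omar, Ravi, and Wiremu.
Neighbor pairs that are themselves tied: Goran–Chen–Omar; Goran–Chen–Ravi; Goran–Chen–Wiremu; Goran–Mona–Omar; Goran–Mona–Wiremu; Goran–Omar–Ravi. Each forms one triangle with Goran, for 6 in total.

6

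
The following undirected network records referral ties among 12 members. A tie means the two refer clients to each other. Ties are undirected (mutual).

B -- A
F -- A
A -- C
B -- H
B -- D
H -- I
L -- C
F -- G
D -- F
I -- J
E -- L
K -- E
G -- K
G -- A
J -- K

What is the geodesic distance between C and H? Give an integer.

One shortest route is C – A – B – H, which uses 3 edges, and at distance 2 from C we only reach {B, E, F, G}, which does not include H. So d(C,H) = 3.

3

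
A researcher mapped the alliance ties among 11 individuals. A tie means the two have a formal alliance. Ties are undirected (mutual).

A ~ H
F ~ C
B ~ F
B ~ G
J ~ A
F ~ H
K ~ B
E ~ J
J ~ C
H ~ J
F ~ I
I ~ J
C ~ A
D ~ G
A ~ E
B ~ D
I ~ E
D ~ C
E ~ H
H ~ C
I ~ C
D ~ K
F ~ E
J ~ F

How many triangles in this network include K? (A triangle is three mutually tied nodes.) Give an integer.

K's neighbors: B and D.
Neighbor pairs that are themselves tied: K–B–D. Each forms one triangle with K, for 1 in total.

1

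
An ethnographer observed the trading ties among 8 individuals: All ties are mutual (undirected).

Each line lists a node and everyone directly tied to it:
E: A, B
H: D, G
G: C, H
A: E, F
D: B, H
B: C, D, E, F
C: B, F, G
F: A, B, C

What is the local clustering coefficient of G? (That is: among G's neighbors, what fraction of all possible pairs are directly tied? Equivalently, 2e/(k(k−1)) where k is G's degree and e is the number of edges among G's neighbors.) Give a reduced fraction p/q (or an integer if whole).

G's neighbors: C and H (k = 2).
Possible neighbor pairs: C(2,2) = 1. Edges among them: none → e = 0.
Clustering(G) = 0/1.

0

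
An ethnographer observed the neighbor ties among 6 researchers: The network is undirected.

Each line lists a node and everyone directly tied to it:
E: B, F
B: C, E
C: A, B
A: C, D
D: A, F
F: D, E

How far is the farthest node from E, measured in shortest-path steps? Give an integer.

Distances from E: A:3, B:1, C:2, D:2, F:1.
The largest is 3 (to A), so the eccentricity of E is 3.

3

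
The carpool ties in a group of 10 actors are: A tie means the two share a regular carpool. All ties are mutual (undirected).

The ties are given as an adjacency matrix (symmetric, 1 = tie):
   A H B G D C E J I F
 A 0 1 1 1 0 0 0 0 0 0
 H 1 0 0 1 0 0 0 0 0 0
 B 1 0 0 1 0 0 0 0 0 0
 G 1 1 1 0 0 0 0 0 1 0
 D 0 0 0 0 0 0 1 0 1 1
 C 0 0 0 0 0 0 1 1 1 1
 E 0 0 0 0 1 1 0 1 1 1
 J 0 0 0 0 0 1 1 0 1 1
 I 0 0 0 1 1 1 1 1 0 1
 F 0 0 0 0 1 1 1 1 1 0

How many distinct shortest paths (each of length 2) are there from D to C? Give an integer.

The shortest distance is 2. The length-2 paths are: D–I–C; D–F–C; D–E–C.
That gives 3 distinct shortest paths.

3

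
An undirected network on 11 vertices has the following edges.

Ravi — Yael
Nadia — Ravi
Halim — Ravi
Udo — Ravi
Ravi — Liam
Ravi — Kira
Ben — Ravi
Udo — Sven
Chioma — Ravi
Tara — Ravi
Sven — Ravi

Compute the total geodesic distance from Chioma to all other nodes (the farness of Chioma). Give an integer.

19

Distances from Chioma: Ben:2, Halim:2, Kira:2, Liam:2, Nadia:2, Ravi:1, Sven:2, Tara:2, Udo:2, Yael:2.
Sum = 2 + 2 + 2 + 2 + 2 + 1 + 2 + 2 + 2 + 2 = 19.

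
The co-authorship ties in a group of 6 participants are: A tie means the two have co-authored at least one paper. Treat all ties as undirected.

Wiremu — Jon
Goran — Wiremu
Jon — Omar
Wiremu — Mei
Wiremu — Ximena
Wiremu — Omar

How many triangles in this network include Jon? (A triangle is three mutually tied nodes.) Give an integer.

Jon's neighbors: Omar and Wiremu.
Neighbor pairs that are themselves tied: Jon–Omar–Wiremu. Each forms one triangle with Jon, for 1 in total.

1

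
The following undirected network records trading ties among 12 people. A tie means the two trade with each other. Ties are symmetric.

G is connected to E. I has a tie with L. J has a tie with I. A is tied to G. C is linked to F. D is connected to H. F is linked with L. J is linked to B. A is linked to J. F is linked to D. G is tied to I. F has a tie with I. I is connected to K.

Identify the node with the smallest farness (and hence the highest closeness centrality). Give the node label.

I

Farness (sum of distances to all others) for each node — A:30, B:34, C:31, D:29, E:34, F:21, G:24, H:39, I:18, J:24, K:28, L:24.
The smallest farness is 18, for I, so I has the highest closeness.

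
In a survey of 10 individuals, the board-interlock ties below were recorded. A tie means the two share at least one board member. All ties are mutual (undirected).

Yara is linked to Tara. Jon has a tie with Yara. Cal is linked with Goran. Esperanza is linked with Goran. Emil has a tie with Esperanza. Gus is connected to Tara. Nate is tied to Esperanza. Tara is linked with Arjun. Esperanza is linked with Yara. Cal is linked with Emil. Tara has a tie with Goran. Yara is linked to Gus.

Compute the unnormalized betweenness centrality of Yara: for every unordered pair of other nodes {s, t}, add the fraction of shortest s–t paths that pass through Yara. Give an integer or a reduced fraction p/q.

Pairs whose geodesics pass through Yara — Jon–Esperanza: 1; Jon–Cal: 3/3; Jon–Arjun: 1; Jon–Tara: 1; Jon–Gus: 1; Jon–Emil: 1; Jon–Nate: 1; Jon–Goran: 2/2; Esperanza–Arjun: 1/2; Esperanza–Tara: 1/2; Esperanza–Gus: 1; Arjun–Emil: 1/3; Arjun–Nate: 1/2; Tara–Emil: 1/3 … (+3 more pairs).
All other pairs contribute 0.
Summing the contributions gives betweenness(Yara) = 41/3.

41/3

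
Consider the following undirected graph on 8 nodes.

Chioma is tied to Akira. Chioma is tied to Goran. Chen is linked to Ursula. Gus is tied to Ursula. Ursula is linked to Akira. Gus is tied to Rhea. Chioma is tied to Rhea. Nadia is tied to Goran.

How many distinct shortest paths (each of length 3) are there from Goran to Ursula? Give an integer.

1

The shortest distance is 3, and the only length-3 path is Goran–Chioma–Akira–Ursula. So there is exactly 1 shortest path.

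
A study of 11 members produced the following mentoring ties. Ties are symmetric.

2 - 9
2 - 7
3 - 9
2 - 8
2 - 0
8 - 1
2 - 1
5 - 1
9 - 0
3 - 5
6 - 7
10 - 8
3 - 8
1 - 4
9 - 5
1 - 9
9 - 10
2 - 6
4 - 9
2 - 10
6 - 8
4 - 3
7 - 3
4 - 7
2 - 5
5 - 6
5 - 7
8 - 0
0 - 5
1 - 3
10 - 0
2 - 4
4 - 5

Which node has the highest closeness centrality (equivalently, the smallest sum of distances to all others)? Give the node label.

Farness (sum of distances to all others) for each node — 0:15, 1:14, 2:11, 3:14, 4:14, 5:12, 6:16, 7:15, 8:14, 9:13, 10:16.
The smallest farness is 11, for 2, so 2 has the highest closeness.

2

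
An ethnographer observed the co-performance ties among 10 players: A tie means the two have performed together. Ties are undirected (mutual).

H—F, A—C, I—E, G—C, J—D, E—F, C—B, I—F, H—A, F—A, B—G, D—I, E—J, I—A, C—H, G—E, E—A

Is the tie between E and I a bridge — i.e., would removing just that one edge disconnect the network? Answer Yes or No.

Even without that edge, E still reaches I via E – F – I, so the network stays connected. Not a bridge.

No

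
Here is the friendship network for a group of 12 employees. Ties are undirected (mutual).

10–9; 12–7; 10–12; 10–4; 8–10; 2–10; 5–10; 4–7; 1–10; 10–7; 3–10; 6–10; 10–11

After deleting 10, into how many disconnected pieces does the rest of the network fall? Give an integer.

Without 10, the remaining ties split the others into: {4, 7, 12}; {8}; {6}; {1}; {3}; {9}; {5}; {2}; {11}.
That's 9 separate components.

9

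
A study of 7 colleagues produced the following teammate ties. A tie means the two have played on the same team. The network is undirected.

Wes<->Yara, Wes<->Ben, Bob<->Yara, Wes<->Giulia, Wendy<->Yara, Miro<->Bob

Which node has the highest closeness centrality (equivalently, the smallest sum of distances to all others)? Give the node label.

Farness (sum of distances to all others) for each node — Ben:15, Bob:12, Giulia:15, Miro:17, Wendy:14, Wes:10, Yara:9.
The smallest farness is 9, for Yara, so Yara has the highest closeness.

Yara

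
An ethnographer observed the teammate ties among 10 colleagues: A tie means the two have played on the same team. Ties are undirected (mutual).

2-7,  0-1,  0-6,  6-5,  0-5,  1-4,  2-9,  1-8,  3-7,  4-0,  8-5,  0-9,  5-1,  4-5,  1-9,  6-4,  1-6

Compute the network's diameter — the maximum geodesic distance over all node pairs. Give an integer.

Eccentricity of each node (its greatest distance to any other): 0:4, 1:4, 2:3, 3:5, 4:5, 5:5, 6:5, 7:4, 8:5, 9:3.
The maximum eccentricity is 5, realized for instance by the pair 8–3 via 8 – 1 – 9 – 2 – 7 – 3. So the diameter is 5.

5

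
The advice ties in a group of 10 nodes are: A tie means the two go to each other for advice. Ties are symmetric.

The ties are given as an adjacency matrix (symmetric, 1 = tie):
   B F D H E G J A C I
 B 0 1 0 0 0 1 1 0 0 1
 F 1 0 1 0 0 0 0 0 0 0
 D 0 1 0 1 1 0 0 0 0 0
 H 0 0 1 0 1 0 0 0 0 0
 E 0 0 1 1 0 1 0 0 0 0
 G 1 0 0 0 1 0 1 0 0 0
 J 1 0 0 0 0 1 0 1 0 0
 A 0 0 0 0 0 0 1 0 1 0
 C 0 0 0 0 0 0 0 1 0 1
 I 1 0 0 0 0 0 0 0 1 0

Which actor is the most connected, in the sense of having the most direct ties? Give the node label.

Degrees — A:2, B:4, C:2, D:3, E:3, F:2, G:3, H:2, I:2, J:3.
The maximum is 4, attained only by B.

B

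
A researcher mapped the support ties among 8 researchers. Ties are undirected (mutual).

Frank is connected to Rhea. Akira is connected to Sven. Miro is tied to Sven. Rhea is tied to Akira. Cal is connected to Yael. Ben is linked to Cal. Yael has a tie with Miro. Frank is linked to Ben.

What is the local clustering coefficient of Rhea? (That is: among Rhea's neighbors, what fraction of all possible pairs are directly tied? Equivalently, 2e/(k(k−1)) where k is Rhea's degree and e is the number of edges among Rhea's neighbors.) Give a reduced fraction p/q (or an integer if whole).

Rhea's neighbors: Akira and Frank (k = 2).
Possible neighbor pairs: C(2,2) = 1. Edges among them: none → e = 0.
Clustering(Rhea) = 0/1.

0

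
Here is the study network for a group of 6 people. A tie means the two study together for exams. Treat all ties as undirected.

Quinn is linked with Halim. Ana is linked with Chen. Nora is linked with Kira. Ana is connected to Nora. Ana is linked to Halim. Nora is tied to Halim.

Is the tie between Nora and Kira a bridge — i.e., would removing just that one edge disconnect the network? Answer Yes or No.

Without the Nora–Kira edge there is no alternate route between Nora and Kira, so the network disconnects. It is a bridge.

Yes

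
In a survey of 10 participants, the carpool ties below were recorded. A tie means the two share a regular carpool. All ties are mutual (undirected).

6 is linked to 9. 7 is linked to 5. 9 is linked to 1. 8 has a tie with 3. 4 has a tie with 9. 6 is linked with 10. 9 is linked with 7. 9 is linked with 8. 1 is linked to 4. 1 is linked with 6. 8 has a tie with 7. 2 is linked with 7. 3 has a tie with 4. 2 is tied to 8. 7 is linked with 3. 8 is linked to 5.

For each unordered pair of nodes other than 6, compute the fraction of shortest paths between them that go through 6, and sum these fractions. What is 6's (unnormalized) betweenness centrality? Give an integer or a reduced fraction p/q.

8

Pairs whose geodesics pass through 6 — 3–10: 4/4; 5–10: 2/2; 8–10: 1; 4–10: 2/2; 10–1: 1; 10–7: 1; 10–9: 1; 10–2: 2/2.
All other pairs contribute 0.
Summing the contributions gives betweenness(6) = 8.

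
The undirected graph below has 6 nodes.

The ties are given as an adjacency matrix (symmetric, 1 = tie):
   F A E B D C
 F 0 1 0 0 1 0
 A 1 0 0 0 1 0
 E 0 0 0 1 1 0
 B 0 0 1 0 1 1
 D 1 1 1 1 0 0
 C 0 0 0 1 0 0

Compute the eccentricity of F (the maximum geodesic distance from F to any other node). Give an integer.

Distances from F: A:1, B:2, C:3, D:1, E:2.
The largest is 3 (to C), so the eccentricity of F is 3.

3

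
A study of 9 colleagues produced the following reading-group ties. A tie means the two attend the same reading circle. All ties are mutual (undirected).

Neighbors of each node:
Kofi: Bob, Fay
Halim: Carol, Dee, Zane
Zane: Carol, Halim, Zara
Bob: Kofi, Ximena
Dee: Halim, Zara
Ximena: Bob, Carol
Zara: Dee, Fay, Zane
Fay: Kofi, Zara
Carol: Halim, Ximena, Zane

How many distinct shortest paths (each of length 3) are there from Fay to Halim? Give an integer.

The shortest distance is 3. The length-3 paths are: Fay–Zara–Dee–Halim; Fay–Zara–Zane–Halim.
That gives 2 distinct shortest paths.

2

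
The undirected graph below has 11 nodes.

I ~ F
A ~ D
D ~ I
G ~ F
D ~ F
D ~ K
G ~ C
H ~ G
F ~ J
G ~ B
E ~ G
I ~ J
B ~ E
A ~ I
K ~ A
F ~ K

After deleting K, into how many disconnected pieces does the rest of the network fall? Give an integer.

1

K's neighbors (A, D, and F) remain reachable from one another through other ties, so the rest of the network stays in one piece.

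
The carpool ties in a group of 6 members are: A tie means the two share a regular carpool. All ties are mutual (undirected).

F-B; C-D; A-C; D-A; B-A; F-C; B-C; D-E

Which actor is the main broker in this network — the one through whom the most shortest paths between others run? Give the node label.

Unnormalized betweenness of each node: A:1, B:1/2, C:7/2, D:4, E:0, F:0.
D has the largest value, 4, making it the main broker — the node through which the most shortest paths run.

D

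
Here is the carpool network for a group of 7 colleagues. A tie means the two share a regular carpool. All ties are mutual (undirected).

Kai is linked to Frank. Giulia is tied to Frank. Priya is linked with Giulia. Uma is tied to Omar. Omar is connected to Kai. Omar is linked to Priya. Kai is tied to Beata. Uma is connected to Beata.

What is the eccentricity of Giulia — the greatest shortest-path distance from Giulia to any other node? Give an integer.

Distances from Giulia: Beata:3, Frank:1, Kai:2, Omar:2, Priya:1, Uma:3.
The largest is 3 (to Beata and Uma), so the eccentricity of Giulia is 3.

3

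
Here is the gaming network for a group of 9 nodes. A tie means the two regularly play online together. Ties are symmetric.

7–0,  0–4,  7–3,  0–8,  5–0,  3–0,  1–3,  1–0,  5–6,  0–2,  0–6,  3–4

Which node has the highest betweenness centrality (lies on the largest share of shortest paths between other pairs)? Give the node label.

0

Unnormalized betweenness of each node: 0:45/2, 1:0, 2:0, 3:3/2, 4:0, 5:0, 6:0, 7:0, 8:0.
0 has the largest value, 45/2, making it the main broker — the node through which the most shortest paths run.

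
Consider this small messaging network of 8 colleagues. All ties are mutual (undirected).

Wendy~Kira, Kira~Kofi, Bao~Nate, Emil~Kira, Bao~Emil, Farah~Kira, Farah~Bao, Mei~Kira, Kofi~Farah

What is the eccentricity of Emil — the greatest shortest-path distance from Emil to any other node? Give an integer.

2

Distances from Emil: Bao:1, Farah:2, Kira:1, Kofi:2, Mei:2, Nate:2, Wendy:2.
The largest is 2 (to Nate, Farah, Wendy, Mei, and Kofi), so the eccentricity of Emil is 2.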